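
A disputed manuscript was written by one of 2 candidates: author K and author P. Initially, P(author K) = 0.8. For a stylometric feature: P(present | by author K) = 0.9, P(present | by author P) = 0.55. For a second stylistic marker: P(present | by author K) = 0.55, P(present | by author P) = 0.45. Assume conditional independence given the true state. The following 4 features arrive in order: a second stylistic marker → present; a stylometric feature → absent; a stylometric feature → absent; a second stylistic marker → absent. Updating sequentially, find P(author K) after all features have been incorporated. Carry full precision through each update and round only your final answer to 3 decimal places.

After a second stylistic marker='present': P(author K) = 0.55·0.8000 / (0.55·0.8000 + 0.45·0.2000) ≈ 0.8302
After a stylometric feature='absent': P(author K) = 0.1·0.8302 / (0.1·0.8302 + 0.45·0.1698) ≈ 0.5207
After a stylometric feature='absent': P(author K) = 0.1·0.5207 / (0.1·0.5207 + 0.45·0.4793) ≈ 0.1945
After a second stylistic marker='absent': P(author K) = 0.45·0.1945 / (0.45·0.1945 + 0.55·0.8055) ≈ 0.1649

0.165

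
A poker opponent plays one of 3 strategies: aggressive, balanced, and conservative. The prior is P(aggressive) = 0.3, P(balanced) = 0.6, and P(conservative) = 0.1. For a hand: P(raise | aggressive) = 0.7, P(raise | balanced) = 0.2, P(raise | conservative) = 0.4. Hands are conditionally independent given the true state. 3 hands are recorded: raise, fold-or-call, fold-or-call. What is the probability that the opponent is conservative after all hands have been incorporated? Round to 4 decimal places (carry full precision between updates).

Apply Bayes' rule sequentially, carrying P(conservative) forward.
After 'raise': normaliser = 0.7·0.3000 + 0.2·0.6000 + 0.4·0.1000; P(aggressive) ≈ 0.5676, P(balanced) ≈ 0.3243, P(conservative) ≈ 0.1081
After 'fold-or-call': normaliser = 0.3·0.5676 + 0.8·0.3243 + 0.6·0.1081; P(aggressive) ≈ 0.3443, P(balanced) ≈ 0.5246, P(conservative) ≈ 0.1311
After 'fold-or-call': normaliser = 0.3·0.3443 + 0.8·0.5246 + 0.6·0.1311; P(aggressive) ≈ 0.1717, P(balanced) ≈ 0.6975, P(conservative) ≈ 0.1308

0.1308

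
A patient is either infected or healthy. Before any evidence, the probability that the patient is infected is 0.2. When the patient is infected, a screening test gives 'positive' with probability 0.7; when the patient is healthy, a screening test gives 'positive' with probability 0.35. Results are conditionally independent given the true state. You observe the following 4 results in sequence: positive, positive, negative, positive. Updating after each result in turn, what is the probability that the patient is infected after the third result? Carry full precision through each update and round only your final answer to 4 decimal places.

Apply Bayes' rule sequentially, carrying P(infected) forward.
After 'positive': P(infected) = 0.7·0.2000 / (0.7·0.2000 + 0.35·0.8000) ≈ 0.3333
After 'positive': P(infected) = 0.7·0.3333 / (0.7·0.3333 + 0.35·0.6667) ≈ 0.5000
After 'negative': P(infected) = 0.3·0.5000 / (0.3·0.5000 + 0.65·0.5000) ≈ 0.3158

0.3158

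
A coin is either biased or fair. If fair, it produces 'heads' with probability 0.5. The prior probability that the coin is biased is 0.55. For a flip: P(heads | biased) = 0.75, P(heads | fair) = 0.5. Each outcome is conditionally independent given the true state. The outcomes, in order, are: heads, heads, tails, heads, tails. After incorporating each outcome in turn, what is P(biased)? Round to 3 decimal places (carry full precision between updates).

After 'heads': P(biased) = 0.75·0.5500 / (0.75·0.5500 + 0.5·0.4500) ≈ 0.6471
After 'heads': P(biased) = 0.75·0.6471 / (0.75·0.6471 + 0.5·0.3529) ≈ 0.7333
After 'tails': P(biased) = 0.25·0.7333 / (0.25·0.7333 + 0.5·0.2667) ≈ 0.5789
After 'heads': P(biased) = 0.75·0.5789 / (0.75·0.5789 + 0.5·0.4211) ≈ 0.6735
After 'tails': P(biased) = 0.25·0.6735 / (0.25·0.6735 + 0.5·0.3265) ≈ 0.5077

0.508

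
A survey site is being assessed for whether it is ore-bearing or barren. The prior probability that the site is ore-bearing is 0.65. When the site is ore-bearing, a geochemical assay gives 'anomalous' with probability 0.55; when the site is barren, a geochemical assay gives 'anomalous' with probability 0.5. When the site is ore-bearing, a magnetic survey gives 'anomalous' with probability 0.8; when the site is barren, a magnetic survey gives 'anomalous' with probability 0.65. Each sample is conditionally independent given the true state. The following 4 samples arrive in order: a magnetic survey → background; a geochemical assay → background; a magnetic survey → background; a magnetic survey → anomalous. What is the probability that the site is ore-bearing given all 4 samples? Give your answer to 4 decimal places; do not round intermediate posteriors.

0.4018

Each posterior becomes the prior for the next update.
After a magnetic survey='background': P(ore) = 0.2·0.6500 / (0.2·0.6500 + 0.35·0.3500) ≈ 0.5149
After a geochemical assay='background': P(ore) = 0.45·0.5149 / (0.45·0.5149 + 0.5·0.4851) ≈ 0.4885
After a magnetic survey='background': P(ore) = 0.2·0.4885 / (0.2·0.4885 + 0.35·0.5115) ≈ 0.3531
After a magnetic survey='anomalous': P(ore) = 0.8·0.3531 / (0.8·0.3531 + 0.65·0.6469) ≈ 0.4018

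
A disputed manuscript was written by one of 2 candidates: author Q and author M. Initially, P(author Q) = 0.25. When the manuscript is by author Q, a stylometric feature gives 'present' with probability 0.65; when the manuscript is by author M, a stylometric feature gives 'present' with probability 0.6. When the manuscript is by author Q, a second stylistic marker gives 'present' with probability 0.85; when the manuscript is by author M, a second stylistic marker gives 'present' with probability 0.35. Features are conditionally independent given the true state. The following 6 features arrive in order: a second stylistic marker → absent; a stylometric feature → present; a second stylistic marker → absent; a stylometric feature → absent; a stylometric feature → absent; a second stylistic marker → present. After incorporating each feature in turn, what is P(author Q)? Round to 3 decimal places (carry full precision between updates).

After a second stylistic marker='absent': P(author Q) = 0.15·0.2500 / (0.15·0.2500 + 0.65·0.7500) ≈ 0.0714
After a stylometric feature='present': P(author Q) = 0.65·0.0714 / (0.65·0.0714 + 0.6·0.9286) ≈ 0.0769
After a second stylistic marker='absent': P(author Q) = 0.15·0.0769 / (0.15·0.0769 + 0.65·0.9231) ≈ 0.0189
After a stylometric feature='absent': P(author Q) = 0.35·0.0189 / (0.35·0.0189 + 0.4·0.9811) ≈ 0.0165
After a stylometric feature='absent': P(author Q) = 0.35·0.0165 / (0.35·0.0165 + 0.4·0.9835) ≈ 0.0145
After a second stylistic marker='present': P(author Q) = 0.85·0.0145 / (0.85·0.0145 + 0.35·0.9855) ≈ 0.0345

0.035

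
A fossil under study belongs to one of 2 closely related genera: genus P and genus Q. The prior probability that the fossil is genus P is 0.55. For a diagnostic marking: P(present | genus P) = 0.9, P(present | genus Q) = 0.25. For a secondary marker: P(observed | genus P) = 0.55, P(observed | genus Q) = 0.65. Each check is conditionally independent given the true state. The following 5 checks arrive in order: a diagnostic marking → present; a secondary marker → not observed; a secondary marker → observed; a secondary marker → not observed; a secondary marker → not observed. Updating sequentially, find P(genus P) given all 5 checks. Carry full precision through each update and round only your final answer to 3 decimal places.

After a diagnostic marking='present': P(genus P) = 0.9·0.5500 / (0.9·0.5500 + 0.25·0.4500) ≈ 0.8148
After a secondary marker='not observed': P(genus P) = 0.45·0.8148 / (0.45·0.8148 + 0.35·0.1852) ≈ 0.8498
After a secondary marker='observed': P(genus P) = 0.55·0.8498 / (0.55·0.8498 + 0.65·0.1502) ≈ 0.8272
After a secondary marker='not observed': P(genus P) = 0.45·0.8272 / (0.45·0.8272 + 0.35·0.1728) ≈ 0.8602
After a secondary marker='not observed': P(genus P) = 0.45·0.8602 / (0.45·0.8602 + 0.35·0.1398) ≈ 0.8878

0.888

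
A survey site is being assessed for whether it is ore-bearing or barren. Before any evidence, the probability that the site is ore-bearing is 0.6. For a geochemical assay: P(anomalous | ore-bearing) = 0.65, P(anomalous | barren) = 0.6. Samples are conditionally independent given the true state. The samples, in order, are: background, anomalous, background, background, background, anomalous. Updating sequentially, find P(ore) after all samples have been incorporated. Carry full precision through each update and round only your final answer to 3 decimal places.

0.508

Apply Bayes' rule sequentially, carrying P(ore) forward.
After 'background': P(ore) = 0.35·0.6000 / (0.35·0.6000 + 0.4·0.4000) ≈ 0.5676
After 'anomalous': P(ore) = 0.65·0.5676 / (0.65·0.5676 + 0.6·0.4324) ≈ 0.5871
After 'background': P(ore) = 0.35·0.5871 / (0.35·0.5871 + 0.4·0.4129) ≈ 0.5544
After 'background': P(ore) = 0.35·0.5544 / (0.35·0.5544 + 0.4·0.4456) ≈ 0.5212
After 'background': P(ore) = 0.35·0.5212 / (0.35·0.5212 + 0.4·0.4788) ≈ 0.4878
After 'anomalous': P(ore) = 0.65·0.4878 / (0.65·0.4878 + 0.6·0.5122) ≈ 0.5079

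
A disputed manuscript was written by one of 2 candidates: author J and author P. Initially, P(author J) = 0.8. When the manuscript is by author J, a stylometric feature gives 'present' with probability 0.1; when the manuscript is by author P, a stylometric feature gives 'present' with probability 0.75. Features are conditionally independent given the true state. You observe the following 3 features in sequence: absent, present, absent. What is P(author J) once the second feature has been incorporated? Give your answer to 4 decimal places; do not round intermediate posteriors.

0.6575

After 'absent': P(author J) = 0.9·0.8000 / (0.9·0.8000 + 0.25·0.2000) ≈ 0.9351
After 'present': P(author J) = 0.1·0.9351 / (0.1·0.9351 + 0.75·0.0649) ≈ 0.6575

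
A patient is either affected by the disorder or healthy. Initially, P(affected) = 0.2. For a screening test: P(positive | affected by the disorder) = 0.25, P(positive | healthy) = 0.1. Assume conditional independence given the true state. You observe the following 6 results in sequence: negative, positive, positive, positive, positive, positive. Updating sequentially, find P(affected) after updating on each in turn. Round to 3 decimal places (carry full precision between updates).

0.953

After 'negative': P(affected) = 0.75·0.2000 / (0.75·0.2000 + 0.9·0.8000) ≈ 0.1724
After 'positive': P(affected) = 0.25·0.1724 / (0.25·0.1724 + 0.1·0.8276) ≈ 0.3425
After 'positive': P(affected) = 0.25·0.3425 / (0.25·0.3425 + 0.1·0.6575) ≈ 0.5656
After 'positive': P(affected) = 0.25·0.5656 / (0.25·0.5656 + 0.1·0.4344) ≈ 0.7650
After 'positive': P(affected) = 0.25·0.7650 / (0.25·0.7650 + 0.1·0.2350) ≈ 0.8906
After 'positive': P(affected) = 0.25·0.8906 / (0.25·0.8906 + 0.1·0.1094) ≈ 0.9532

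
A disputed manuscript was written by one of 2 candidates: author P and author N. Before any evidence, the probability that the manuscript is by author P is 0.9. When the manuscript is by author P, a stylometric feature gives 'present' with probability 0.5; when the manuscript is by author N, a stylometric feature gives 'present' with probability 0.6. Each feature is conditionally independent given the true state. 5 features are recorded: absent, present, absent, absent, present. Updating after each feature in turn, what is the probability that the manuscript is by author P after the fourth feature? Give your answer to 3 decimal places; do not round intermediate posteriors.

After 'absent': P(author P) = 0.5·0.9000 / (0.5·0.9000 + 0.4·0.1000) ≈ 0.9184
After 'present': P(author P) = 0.5·0.9184 / (0.5·0.9184 + 0.6·0.0816) ≈ 0.9036
After 'absent': P(author P) = 0.5·0.9036 / (0.5·0.9036 + 0.4·0.0964) ≈ 0.9214
After 'absent': P(author P) = 0.5·0.9214 / (0.5·0.9214 + 0.4·0.0786) ≈ 0.9361

0.936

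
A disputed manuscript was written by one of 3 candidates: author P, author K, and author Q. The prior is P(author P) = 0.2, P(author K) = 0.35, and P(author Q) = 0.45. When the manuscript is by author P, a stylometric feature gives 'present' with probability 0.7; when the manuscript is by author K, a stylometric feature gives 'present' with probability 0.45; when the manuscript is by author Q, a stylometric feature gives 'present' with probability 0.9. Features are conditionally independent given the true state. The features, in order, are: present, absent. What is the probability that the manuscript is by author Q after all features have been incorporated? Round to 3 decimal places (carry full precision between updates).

After 'present': normaliser = 0.7·0.2000 + 0.45·0.3500 + 0.9·0.4500; P(author P) ≈ 0.1993, P(author K) ≈ 0.2242, P(author Q) ≈ 0.5765
After 'absent': normaliser = 0.3·0.1993 + 0.55·0.2242 + 0.1·0.5765; P(author P) ≈ 0.2483, P(author K) ≈ 0.5122, P(author Q) ≈ 0.2395

0.239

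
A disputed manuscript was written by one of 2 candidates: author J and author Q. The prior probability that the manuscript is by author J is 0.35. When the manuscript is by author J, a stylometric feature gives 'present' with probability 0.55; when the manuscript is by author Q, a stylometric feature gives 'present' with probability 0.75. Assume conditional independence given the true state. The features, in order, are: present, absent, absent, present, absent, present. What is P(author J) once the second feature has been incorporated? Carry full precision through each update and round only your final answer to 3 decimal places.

0.415

After 'present': P(author J) = 0.55·0.3500 / (0.55·0.3500 + 0.75·0.6500) ≈ 0.2831
After 'absent': P(author J) = 0.45·0.2831 / (0.45·0.2831 + 0.25·0.7169) ≈ 0.4155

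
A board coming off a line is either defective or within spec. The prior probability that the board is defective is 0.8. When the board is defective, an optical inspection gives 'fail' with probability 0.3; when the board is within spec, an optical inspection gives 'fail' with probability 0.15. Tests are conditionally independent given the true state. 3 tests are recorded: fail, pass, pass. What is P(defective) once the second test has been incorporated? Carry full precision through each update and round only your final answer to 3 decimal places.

Apply Bayes' rule sequentially, carrying P(defective) forward.
After 'fail': P(defective) = 0.3·0.8000 / (0.3·0.8000 + 0.15·0.2000) ≈ 0.8889
After 'pass': P(defective) = 0.7·0.8889 / (0.7·0.8889 + 0.85·0.1111) ≈ 0.8682

0.868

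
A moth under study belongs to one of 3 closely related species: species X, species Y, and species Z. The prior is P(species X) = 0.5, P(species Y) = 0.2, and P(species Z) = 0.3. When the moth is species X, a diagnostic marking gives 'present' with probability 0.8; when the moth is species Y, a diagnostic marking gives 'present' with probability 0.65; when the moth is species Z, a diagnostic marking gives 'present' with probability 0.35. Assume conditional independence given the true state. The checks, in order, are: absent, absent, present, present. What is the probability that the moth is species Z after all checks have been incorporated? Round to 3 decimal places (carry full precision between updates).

0.401

Apply Bayes' rule sequentially, carrying P(species Z) forward.
After 'absent': normaliser = 0.2·0.5000 + 0.35·0.2000 + 0.65·0.3000; P(species X) ≈ 0.2740, P(species Y) ≈ 0.1918, P(species Z) ≈ 0.5342
After 'absent': normaliser = 0.2·0.2740 + 0.35·0.1918 + 0.65·0.5342; P(species X) ≈ 0.1168, P(species Y) ≈ 0.1431, P(species Z) ≈ 0.7401
After 'present': normaliser = 0.8·0.1168 + 0.65·0.1431 + 0.35·0.7401; P(species X) ≈ 0.2097, P(species Y) ≈ 0.2087, P(species Z) ≈ 0.5815
After 'present': normaliser = 0.8·0.2097 + 0.65·0.2087 + 0.35·0.5815; P(species X) ≈ 0.3309, P(species Y) ≈ 0.2676, P(species Z) ≈ 0.4014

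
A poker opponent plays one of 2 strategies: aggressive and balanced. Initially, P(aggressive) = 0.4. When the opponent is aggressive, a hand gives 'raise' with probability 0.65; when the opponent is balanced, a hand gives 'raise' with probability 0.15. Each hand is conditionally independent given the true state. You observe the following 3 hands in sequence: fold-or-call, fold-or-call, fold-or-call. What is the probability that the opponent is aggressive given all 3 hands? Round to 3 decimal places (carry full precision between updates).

After 'fold-or-call': P(aggressive) = 0.35·0.4000 / (0.35·0.4000 + 0.85·0.6000) ≈ 0.2154
After 'fold-or-call': P(aggressive) = 0.35·0.2154 / (0.35·0.2154 + 0.85·0.7846) ≈ 0.1016
After 'fold-or-call': P(aggressive) = 0.35·0.1016 / (0.35·0.1016 + 0.85·0.8984) ≈ 0.0445

0.044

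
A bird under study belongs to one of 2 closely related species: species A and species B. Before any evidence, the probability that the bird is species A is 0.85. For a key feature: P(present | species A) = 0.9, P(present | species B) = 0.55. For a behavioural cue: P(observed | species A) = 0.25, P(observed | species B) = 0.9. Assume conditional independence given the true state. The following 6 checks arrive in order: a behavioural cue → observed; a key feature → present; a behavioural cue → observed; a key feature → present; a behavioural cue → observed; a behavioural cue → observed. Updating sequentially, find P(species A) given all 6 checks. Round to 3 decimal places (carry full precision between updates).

0.083

Apply Bayes' rule sequentially, carrying P(species A) forward.
After a behavioural cue='observed': P(species A) = 0.25·0.8500 / (0.25·0.8500 + 0.9·0.1500) ≈ 0.6115
After a key feature='present': P(species A) = 0.9·0.6115 / (0.9·0.6115 + 0.55·0.3885) ≈ 0.7203
After a behavioural cue='observed': P(species A) = 0.25·0.7203 / (0.25·0.7203 + 0.9·0.2797) ≈ 0.4171
After a key feature='present': P(species A) = 0.9·0.4171 / (0.9·0.4171 + 0.55·0.5829) ≈ 0.5393
After a behavioural cue='observed': P(species A) = 0.25·0.5393 / (0.25·0.5393 + 0.9·0.4607) ≈ 0.2454
After a behavioural cue='observed': P(species A) = 0.25·0.2454 / (0.25·0.2454 + 0.9·0.7546) ≈ 0.0829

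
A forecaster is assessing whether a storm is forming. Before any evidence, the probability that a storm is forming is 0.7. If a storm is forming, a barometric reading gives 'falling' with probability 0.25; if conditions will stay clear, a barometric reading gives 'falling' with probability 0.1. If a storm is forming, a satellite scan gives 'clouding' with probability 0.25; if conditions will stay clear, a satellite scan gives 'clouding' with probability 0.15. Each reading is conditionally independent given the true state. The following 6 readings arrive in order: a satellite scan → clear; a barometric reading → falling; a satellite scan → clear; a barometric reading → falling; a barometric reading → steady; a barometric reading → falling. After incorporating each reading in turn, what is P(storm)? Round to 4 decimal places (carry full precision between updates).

After a satellite scan='clear': P(storm) = 0.75·0.7000 / (0.75·0.7000 + 0.85·0.3000) ≈ 0.6731
After a barometric reading='falling': P(storm) = 0.25·0.6731 / (0.25·0.6731 + 0.1·0.3269) ≈ 0.8373
After a satellite scan='clear': P(storm) = 0.75·0.8373 / (0.75·0.8373 + 0.85·0.1627) ≈ 0.8195
After a barometric reading='falling': P(storm) = 0.25·0.8195 / (0.25·0.8195 + 0.1·0.1805) ≈ 0.9191
After a barometric reading='steady': P(storm) = 0.75·0.9191 / (0.75·0.9191 + 0.9·0.0809) ≈ 0.9044
After a barometric reading='falling': P(storm) = 0.25·0.9044 / (0.25·0.9044 + 0.1·0.0956) ≈ 0.9594

0.9594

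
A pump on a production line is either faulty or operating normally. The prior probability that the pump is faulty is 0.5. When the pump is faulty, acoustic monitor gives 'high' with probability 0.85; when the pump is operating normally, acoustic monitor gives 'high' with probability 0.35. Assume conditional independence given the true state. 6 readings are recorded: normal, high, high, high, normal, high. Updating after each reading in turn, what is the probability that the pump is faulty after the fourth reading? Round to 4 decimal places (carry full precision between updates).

0.7677

Each posterior becomes the prior for the next update.
After 'normal': P(faulty) = 0.15·0.5000 / (0.15·0.5000 + 0.65·0.5000) ≈ 0.1875
After 'high': P(faulty) = 0.85·0.1875 / (0.85·0.1875 + 0.35·0.8125) ≈ 0.3592
After 'high': P(faulty) = 0.85·0.3592 / (0.85·0.3592 + 0.35·0.6408) ≈ 0.5765
After 'high': P(faulty) = 0.85·0.5765 / (0.85·0.5765 + 0.35·0.4235) ≈ 0.7677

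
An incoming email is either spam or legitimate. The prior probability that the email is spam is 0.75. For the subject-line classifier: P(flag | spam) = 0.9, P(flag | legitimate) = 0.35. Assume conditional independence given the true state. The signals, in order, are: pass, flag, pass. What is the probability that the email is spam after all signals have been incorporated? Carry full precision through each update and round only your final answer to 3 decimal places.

After 'pass': P(spam) = 0.1·0.7500 / (0.1·0.7500 + 0.65·0.2500) ≈ 0.3158
After 'flag': P(spam) = 0.9·0.3158 / (0.9·0.3158 + 0.35·0.6842) ≈ 0.5427
After 'pass': P(spam) = 0.1·0.5427 / (0.1·0.5427 + 0.65·0.4573) ≈ 0.1544

0.154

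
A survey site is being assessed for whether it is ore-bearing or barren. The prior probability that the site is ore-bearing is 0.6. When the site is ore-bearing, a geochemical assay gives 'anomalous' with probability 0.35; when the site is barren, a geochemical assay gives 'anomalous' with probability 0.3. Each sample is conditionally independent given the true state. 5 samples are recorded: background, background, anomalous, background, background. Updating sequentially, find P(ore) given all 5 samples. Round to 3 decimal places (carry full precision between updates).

Apply Bayes' rule sequentially, carrying P(ore) forward.
After 'background': P(ore) = 0.65·0.6000 / (0.65·0.6000 + 0.7·0.4000) ≈ 0.5821
After 'background': P(ore) = 0.65·0.5821 / (0.65·0.5821 + 0.7·0.4179) ≈ 0.5640
After 'anomalous': P(ore) = 0.35·0.5640 / (0.35·0.5640 + 0.3·0.4360) ≈ 0.6014
After 'background': P(ore) = 0.65·0.6014 / (0.65·0.6014 + 0.7·0.3986) ≈ 0.5835
After 'background': P(ore) = 0.65·0.5835 / (0.65·0.5835 + 0.7·0.4165) ≈ 0.5654

0.565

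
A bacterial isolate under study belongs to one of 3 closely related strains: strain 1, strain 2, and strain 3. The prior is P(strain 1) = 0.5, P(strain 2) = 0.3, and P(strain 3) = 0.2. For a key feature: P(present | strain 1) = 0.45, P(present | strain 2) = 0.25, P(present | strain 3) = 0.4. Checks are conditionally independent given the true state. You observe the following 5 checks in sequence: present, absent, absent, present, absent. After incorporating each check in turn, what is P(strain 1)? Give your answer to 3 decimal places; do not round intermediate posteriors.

After 'present': normaliser = 0.45·0.5000 + 0.25·0.3000 + 0.4·0.2000; P(strain 1) ≈ 0.5921, P(strain 2) ≈ 0.1974, P(strain 3) ≈ 0.2105
After 'absent': normaliser = 0.55·0.5921 + 0.75·0.1974 + 0.6·0.2105; P(strain 1) ≈ 0.5428, P(strain 2) ≈ 0.2467, P(strain 3) ≈ 0.2105
After 'absent': normaliser = 0.55·0.5428 + 0.75·0.2467 + 0.6·0.2105; P(strain 1) ≈ 0.4895, P(strain 2) ≈ 0.3034, P(strain 3) ≈ 0.2071
After 'present': normaliser = 0.45·0.4895 + 0.25·0.3034 + 0.4·0.2071; P(strain 1) ≈ 0.5812, P(strain 2) ≈ 0.2001, P(strain 3) ≈ 0.2186
After 'absent': normaliser = 0.55·0.5812 + 0.75·0.2001 + 0.6·0.2186; P(strain 1) ≈ 0.5319, P(strain 2) ≈ 0.2498, P(strain 3) ≈ 0.2183

0.532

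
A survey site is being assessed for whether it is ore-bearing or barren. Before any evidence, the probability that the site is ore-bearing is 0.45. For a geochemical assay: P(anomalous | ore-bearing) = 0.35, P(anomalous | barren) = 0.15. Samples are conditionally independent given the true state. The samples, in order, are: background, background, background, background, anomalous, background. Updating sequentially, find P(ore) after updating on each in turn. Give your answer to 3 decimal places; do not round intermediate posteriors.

Apply Bayes' rule sequentially, carrying P(ore) forward.
After 'background': P(ore) = 0.65·0.4500 / (0.65·0.4500 + 0.85·0.5500) ≈ 0.3849
After 'background': P(ore) = 0.65·0.3849 / (0.65·0.3849 + 0.85·0.6151) ≈ 0.3236
After 'background': P(ore) = 0.65·0.3236 / (0.65·0.3236 + 0.85·0.6764) ≈ 0.2679
After 'background': P(ore) = 0.65·0.2679 / (0.65·0.2679 + 0.85·0.7321) ≈ 0.2186
After 'anomalous': P(ore) = 0.35·0.2186 / (0.35·0.2186 + 0.15·0.7814) ≈ 0.3950
After 'background': P(ore) = 0.65·0.3950 / (0.65·0.3950 + 0.85·0.6050) ≈ 0.3330

0.333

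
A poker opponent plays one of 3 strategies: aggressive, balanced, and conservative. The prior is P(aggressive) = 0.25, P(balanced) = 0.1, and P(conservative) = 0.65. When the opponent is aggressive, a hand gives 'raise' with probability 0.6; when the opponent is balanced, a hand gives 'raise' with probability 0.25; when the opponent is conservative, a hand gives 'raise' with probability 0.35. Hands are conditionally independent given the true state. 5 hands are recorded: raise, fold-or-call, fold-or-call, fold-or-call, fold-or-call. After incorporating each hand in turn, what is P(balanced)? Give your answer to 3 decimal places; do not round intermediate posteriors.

After 'raise': normaliser = 0.6·0.2500 + 0.25·0.1000 + 0.35·0.6500; P(aggressive) ≈ 0.3727, P(balanced) ≈ 0.0621, P(conservative) ≈ 0.5652
After 'fold-or-call': normaliser = 0.4·0.3727 + 0.75·0.0621 + 0.65·0.5652; P(aggressive) ≈ 0.2648, P(balanced) ≈ 0.0827, P(conservative) ≈ 0.6525
After 'fold-or-call': normaliser = 0.4·0.2648 + 0.75·0.0827 + 0.65·0.6525; P(aggressive) ≈ 0.1789, P(balanced) ≈ 0.1048, P(conservative) ≈ 0.7163
After 'fold-or-call': normaliser = 0.4·0.1789 + 0.75·0.1048 + 0.65·0.7163; P(aggressive) ≈ 0.1162, P(balanced) ≈ 0.1276, P(conservative) ≈ 0.7562
After 'fold-or-call': normaliser = 0.4·0.1162 + 0.75·0.1276 + 0.65·0.7562; P(aggressive) ≈ 0.0733, P(balanced) ≈ 0.1511, P(conservative) ≈ 0.7756

0.151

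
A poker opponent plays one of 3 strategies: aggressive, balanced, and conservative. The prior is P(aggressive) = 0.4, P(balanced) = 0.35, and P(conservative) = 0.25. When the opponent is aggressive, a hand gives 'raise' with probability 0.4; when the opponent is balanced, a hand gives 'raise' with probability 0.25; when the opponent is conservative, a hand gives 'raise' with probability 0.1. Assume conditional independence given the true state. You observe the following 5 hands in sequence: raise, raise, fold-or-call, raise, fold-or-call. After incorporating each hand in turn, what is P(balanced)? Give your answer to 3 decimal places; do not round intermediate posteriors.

0.246

After 'raise': normaliser = 0.4·0.4000 + 0.25·0.3500 + 0.1·0.2500; P(aggressive) ≈ 0.5872, P(balanced) ≈ 0.3211, P(conservative) ≈ 0.0917
After 'raise': normaliser = 0.4·0.5872 + 0.25·0.3211 + 0.1·0.0917; P(aggressive) ≈ 0.7242, P(balanced) ≈ 0.2475, P(conservative) ≈ 0.0283
After 'fold-or-call': normaliser = 0.6·0.7242 + 0.75·0.2475 + 0.9·0.0283; P(aggressive) ≈ 0.6730, P(balanced) ≈ 0.2875, P(conservative) ≈ 0.0394
After 'raise': normaliser = 0.4·0.6730 + 0.25·0.2875 + 0.1·0.0394; P(aggressive) ≈ 0.7802, P(balanced) ≈ 0.2083, P(conservative) ≈ 0.0114
After 'fold-or-call': normaliser = 0.6·0.7802 + 0.75·0.2083 + 0.9·0.0114; P(aggressive) ≈ 0.7376, P(balanced) ≈ 0.2462, P(conservative) ≈ 0.0162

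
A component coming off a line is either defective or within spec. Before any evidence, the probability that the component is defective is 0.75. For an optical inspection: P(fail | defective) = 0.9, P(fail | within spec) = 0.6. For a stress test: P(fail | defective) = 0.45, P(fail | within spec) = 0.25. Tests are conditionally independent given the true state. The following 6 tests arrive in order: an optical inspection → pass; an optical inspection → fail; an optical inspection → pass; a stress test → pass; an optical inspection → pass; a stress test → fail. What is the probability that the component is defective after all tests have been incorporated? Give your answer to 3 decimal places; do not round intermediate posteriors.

After an optical inspection='pass': P(defective) = 0.1·0.7500 / (0.1·0.7500 + 0.4·0.2500) ≈ 0.4286
After an optical inspection='fail': P(defective) = 0.9·0.4286 / (0.9·0.4286 + 0.6·0.5714) ≈ 0.5294
After an optical inspection='pass': P(defective) = 0.1·0.5294 / (0.1·0.5294 + 0.4·0.4706) ≈ 0.2195
After a stress test='pass': P(defective) = 0.55·0.2195 / (0.55·0.2195 + 0.75·0.7805) ≈ 0.1710
After an optical inspection='pass': P(defective) = 0.1·0.1710 / (0.1·0.1710 + 0.4·0.8290) ≈ 0.0490
After a stress test='fail': P(defective) = 0.45·0.0490 / (0.45·0.0490 + 0.25·0.9510) ≈ 0.0849

0.085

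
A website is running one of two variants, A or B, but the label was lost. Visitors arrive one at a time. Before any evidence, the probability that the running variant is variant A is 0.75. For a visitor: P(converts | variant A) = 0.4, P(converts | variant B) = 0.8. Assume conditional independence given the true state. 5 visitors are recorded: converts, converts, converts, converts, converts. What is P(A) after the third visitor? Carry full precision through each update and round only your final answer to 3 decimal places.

0.273

After 'converts': P(A) = 0.4·0.7500 / (0.4·0.7500 + 0.8·0.2500) ≈ 0.6000
After 'converts': P(A) = 0.4·0.6000 / (0.4·0.6000 + 0.8·0.4000) ≈ 0.4286
After 'converts': P(A) = 0.4·0.4286 / (0.4·0.4286 + 0.8·0.5714) ≈ 0.2727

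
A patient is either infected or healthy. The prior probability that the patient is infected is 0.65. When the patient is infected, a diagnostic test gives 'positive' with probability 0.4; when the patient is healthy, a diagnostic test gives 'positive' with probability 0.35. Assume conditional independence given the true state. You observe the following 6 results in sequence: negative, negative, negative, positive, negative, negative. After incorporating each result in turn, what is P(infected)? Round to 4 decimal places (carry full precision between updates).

After 'negative': P(infected) = 0.6·0.6500 / (0.6·0.6500 + 0.65·0.3500) ≈ 0.6316
After 'negative': P(infected) = 0.6·0.6316 / (0.6·0.6316 + 0.65·0.3684) ≈ 0.6128
After 'negative': P(infected) = 0.6·0.6128 / (0.6·0.6128 + 0.65·0.3872) ≈ 0.5936
After 'positive': P(infected) = 0.4·0.5936 / (0.4·0.5936 + 0.35·0.4064) ≈ 0.6254
After 'negative': P(infected) = 0.6·0.6254 / (0.6·0.6254 + 0.65·0.3746) ≈ 0.6064
After 'negative': P(infected) = 0.6·0.6064 / (0.6·0.6064 + 0.65·0.3936) ≈ 0.5872

0.5872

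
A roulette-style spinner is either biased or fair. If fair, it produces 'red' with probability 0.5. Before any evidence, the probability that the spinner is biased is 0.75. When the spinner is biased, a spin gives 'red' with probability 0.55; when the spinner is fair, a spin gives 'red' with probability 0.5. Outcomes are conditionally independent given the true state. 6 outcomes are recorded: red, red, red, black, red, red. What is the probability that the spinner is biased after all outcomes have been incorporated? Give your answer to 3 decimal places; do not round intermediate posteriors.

After 'red': P(biased) = 0.55·0.7500 / (0.55·0.7500 + 0.5·0.2500) ≈ 0.7674
After 'red': P(biased) = 0.55·0.7674 / (0.55·0.7674 + 0.5·0.2326) ≈ 0.7840
After 'red': P(biased) = 0.55·0.7840 / (0.55·0.7840 + 0.5·0.2160) ≈ 0.7997
After 'black': P(biased) = 0.45·0.7997 / (0.45·0.7997 + 0.5·0.2003) ≈ 0.7823
After 'red': P(biased) = 0.55·0.7823 / (0.55·0.7823 + 0.5·0.2177) ≈ 0.7981
After 'red': P(biased) = 0.55·0.7981 / (0.55·0.7981 + 0.5·0.2019) ≈ 0.8130

0.813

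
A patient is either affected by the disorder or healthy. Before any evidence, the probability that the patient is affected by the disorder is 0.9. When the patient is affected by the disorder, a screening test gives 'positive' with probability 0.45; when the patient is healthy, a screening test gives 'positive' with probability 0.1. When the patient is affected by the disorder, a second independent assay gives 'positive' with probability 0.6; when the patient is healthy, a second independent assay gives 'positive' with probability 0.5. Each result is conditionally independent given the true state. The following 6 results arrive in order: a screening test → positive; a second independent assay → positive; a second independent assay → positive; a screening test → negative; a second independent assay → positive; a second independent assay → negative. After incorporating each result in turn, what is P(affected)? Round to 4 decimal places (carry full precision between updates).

0.9716

Each posterior becomes the prior for the next update.
After a screening test='positive': P(affected) = 0.45·0.9000 / (0.45·0.9000 + 0.1·0.1000) ≈ 0.9759
After a second independent assay='positive': P(affected) = 0.6·0.9759 / (0.6·0.9759 + 0.5·0.0241) ≈ 0.9798
After a second independent assay='positive': P(affected) = 0.6·0.9798 / (0.6·0.9798 + 0.5·0.0202) ≈ 0.9831
After a screening test='negative': P(affected) = 0.55·0.9831 / (0.55·0.9831 + 0.9·0.0169) ≈ 0.9727
After a second independent assay='positive': P(affected) = 0.6·0.9727 / (0.6·0.9727 + 0.5·0.0273) ≈ 0.9772
After a second independent assay='negative': P(affected) = 0.4·0.9772 / (0.4·0.9772 + 0.5·0.0228) ≈ 0.9716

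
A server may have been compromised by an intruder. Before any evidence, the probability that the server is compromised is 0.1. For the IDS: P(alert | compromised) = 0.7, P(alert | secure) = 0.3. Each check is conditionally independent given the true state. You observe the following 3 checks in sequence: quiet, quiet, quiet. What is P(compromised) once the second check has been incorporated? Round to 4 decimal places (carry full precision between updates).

0.0200

Apply Bayes' rule sequentially, carrying P(compromised) forward.
After 'quiet': P(compromised) = 0.3·0.1000 / (0.3·0.1000 + 0.7·0.9000) ≈ 0.0455
After 'quiet': P(compromised) = 0.3·0.0455 / (0.3·0.0455 + 0.7·0.9545) ≈ 0.0200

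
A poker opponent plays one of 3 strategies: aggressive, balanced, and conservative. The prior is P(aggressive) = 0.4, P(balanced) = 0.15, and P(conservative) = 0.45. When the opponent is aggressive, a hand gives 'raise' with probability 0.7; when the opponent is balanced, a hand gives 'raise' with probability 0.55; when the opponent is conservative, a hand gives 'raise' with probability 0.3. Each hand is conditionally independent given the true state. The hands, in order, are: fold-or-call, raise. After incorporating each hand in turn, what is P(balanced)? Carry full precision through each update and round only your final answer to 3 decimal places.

0.172

Apply Bayes' rule sequentially, carrying P(balanced) forward.
After 'fold-or-call': normaliser = 0.3·0.4000 + 0.45·0.1500 + 0.7·0.4500; P(aggressive) ≈ 0.2388, P(balanced) ≈ 0.1343, P(conservative) ≈ 0.6269
After 'raise': normaliser = 0.7·0.2388 + 0.55·0.1343 + 0.3·0.6269; P(aggressive) ≈ 0.3896, P(balanced) ≈ 0.1722, P(conservative) ≈ 0.4383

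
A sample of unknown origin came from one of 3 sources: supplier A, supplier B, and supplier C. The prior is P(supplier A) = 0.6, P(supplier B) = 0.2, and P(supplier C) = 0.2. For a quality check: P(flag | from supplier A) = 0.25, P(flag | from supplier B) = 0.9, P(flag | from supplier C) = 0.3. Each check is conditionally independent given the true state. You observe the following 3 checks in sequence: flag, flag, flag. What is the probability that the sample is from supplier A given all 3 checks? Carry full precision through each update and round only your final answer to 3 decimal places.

0.058

After 'flag': normaliser = 0.25·0.6000 + 0.9·0.2000 + 0.3·0.2000; P(supplier A) ≈ 0.3846, P(supplier B) ≈ 0.4615, P(supplier C) ≈ 0.1538
After 'flag': normaliser = 0.25·0.3846 + 0.9·0.4615 + 0.3·0.1538; P(supplier A) ≈ 0.1724, P(supplier B) ≈ 0.7448, P(supplier C) ≈ 0.0828
After 'flag': normaliser = 0.25·0.1724 + 0.9·0.7448 + 0.3·0.0828; P(supplier A) ≈ 0.0584, P(supplier B) ≈ 0.9080, P(supplier C) ≈ 0.0336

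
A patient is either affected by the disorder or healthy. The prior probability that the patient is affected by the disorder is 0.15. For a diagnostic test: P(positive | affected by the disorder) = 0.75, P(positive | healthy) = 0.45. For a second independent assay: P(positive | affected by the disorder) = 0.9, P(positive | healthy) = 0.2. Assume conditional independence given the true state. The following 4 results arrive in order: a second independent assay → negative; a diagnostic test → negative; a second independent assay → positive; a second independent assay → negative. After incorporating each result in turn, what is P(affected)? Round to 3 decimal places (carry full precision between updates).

After a second independent assay='negative': P(affected) = 0.1·0.1500 / (0.1·0.1500 + 0.8·0.8500) ≈ 0.0216
After a diagnostic test='negative': P(affected) = 0.25·0.0216 / (0.25·0.0216 + 0.55·0.9784) ≈ 0.0099
After a second independent assay='positive': P(affected) = 0.9·0.0099 / (0.9·0.0099 + 0.2·0.9901) ≈ 0.0432
After a second independent assay='negative': P(affected) = 0.1·0.0432 / (0.1·0.0432 + 0.8·0.9568) ≈ 0.0056

0.006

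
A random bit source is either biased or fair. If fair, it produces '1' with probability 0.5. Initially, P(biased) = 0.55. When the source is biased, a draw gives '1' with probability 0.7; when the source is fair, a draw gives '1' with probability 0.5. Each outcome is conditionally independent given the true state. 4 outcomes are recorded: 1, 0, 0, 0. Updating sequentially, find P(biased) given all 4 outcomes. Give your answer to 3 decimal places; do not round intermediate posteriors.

0.270

After '1': P(biased) = 0.7·0.5500 / (0.7·0.5500 + 0.5·0.4500) ≈ 0.6311
After '0': P(biased) = 0.3·0.6311 / (0.3·0.6311 + 0.5·0.3689) ≈ 0.5066
After '0': P(biased) = 0.3·0.5066 / (0.3·0.5066 + 0.5·0.4934) ≈ 0.3812
After '0': P(biased) = 0.3·0.3812 / (0.3·0.3812 + 0.5·0.6188) ≈ 0.2699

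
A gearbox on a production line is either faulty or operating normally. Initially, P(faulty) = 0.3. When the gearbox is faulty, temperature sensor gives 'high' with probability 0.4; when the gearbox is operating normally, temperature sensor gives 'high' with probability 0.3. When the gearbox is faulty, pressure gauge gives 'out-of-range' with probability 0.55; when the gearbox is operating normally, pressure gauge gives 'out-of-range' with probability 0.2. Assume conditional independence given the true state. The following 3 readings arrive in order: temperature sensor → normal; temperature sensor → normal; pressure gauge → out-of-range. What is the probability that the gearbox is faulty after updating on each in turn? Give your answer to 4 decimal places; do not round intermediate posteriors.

0.4641

After temperature sensor='normal': P(faulty) = 0.6·0.3000 / (0.6·0.3000 + 0.7·0.7000) ≈ 0.2687
After temperature sensor='normal': P(faulty) = 0.6·0.2687 / (0.6·0.2687 + 0.7·0.7313) ≈ 0.2395
After pressure gauge='out-of-range': P(faulty) = 0.55·0.2395 / (0.55·0.2395 + 0.2·0.7605) ≈ 0.4641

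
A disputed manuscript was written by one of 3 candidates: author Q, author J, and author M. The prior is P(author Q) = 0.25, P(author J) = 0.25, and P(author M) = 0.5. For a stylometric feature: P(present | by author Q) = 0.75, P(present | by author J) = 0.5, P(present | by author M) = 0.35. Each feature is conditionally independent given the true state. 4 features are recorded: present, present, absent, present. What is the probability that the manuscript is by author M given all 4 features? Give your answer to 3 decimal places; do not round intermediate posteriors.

After 'present': normaliser = 0.75·0.2500 + 0.5·0.2500 + 0.35·0.5000; P(author Q) ≈ 0.3846, P(author J) ≈ 0.2564, P(author M) ≈ 0.3590
After 'present': normaliser = 0.75·0.3846 + 0.5·0.2564 + 0.35·0.3590; P(author Q) ≈ 0.5319, P(author J) ≈ 0.2364, P(author M) ≈ 0.2317
After 'absent': normaliser = 0.25·0.5319 + 0.5·0.2364 + 0.65·0.2317; P(author Q) ≈ 0.3310, P(author J) ≈ 0.2942, P(author M) ≈ 0.3748
After 'present': normaliser = 0.75·0.3310 + 0.5·0.2942 + 0.35·0.3748; P(author Q) ≈ 0.4715, P(author J) ≈ 0.2794, P(author M) ≈ 0.2492

0.249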